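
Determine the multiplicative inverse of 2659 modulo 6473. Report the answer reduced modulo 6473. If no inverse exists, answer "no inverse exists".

779

gcd(6473, 2659) by repeated division:
6473 = 2*2659 + 1155
2659 = 2*1155 + 349
1155 = 3*349 + 108
349 = 3*108 + 25
108 = 4*25 + 8
25 = 3*8 + 1
8 = 8*1 + 0
gcd = 1, so the inverse exists. Back-substitute:
1 = 25 − 3·8
1 = −3·108 + 13·25
1 = 13·349 − 42·108
1 = −42·1155 + 139·349
1 = 139·2659 − 320·1155
1 = −320·6473 + 779·2659
So 2659·779 ≡ 1 (mod 6473).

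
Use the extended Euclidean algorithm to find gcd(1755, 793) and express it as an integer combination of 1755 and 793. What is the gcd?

13

Repeated division:
1755 = 2*793 + 169
793 = 4*169 + 117
169 = 1*117 + 52
117 = 2*52 + 13
52 = 4*13 + 0
gcd(1755, 793) = 13.
Express as a combination:
13 = 117 − 2·52
13 = −2·169 + 3·117
13 = 3·793 − 14·169
13 = −14·1755 + 31·793
So 13 = (-14)·1755 + (31)·793.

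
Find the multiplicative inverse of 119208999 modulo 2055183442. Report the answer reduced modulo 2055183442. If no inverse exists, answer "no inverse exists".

Compute gcd(119208999, 2055183442):
2055183442 = 17·119208999 + 28630459
119208999 = 4·28630459 + 4687163
28630459 = 6·4687163 + 507481
4687163 = 9·507481 + 119834
507481 = 4·119834 + 28145
119834 = 4·28145 + 7254
28145 = 3·7254 + 6383
7254 = 1·6383 + 871
6383 = 7·871 + 286
871 = 3·286 + 13
286 = 22·13 + 0
Since gcd = 13 > 1, 119208999 is not a unit mod 2055183442.

no inverse exists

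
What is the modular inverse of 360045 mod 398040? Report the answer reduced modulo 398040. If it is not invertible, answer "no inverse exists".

Euclidean algorithm on 398040, 360045:
398040 = 1·360045 + 37995
360045 = 9·37995 + 18090
37995 = 2·18090 + 1815
18090 = 9·1815 + 1755
1815 = 1·1755 + 60
1755 = 29·60 + 15
60 = 4·15 + 0
gcd(360045, 398040) = 15 ≠ 1, so 360045 has no multiplicative inverse modulo 398040.

no inverse exists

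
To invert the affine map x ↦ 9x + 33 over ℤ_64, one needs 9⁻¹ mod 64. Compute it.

57

Apply the Euclidean algorithm to 64 and 9:
64 = 7*9 + 1
9 = 9*1 + 0
Since gcd(9, 64) = 1, back-substitute to write 1 as a combination:
1 = 64 − 7·9
So 9·(-7) ≡ 1 (mod 64), and -7 ≡ 57 (mod 64).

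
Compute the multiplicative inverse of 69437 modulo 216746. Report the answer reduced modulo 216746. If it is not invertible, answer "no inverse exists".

Run Euclid on (216746, 69437):
216746 = 3*69437 + 8435
69437 = 8*8435 + 1957
8435 = 4*1957 + 607
1957 = 3*607 + 136
607 = 4*136 + 63
136 = 2*63 + 10
63 = 6*10 + 3
10 = 3*3 + 1
3 = 3*1 + 0
The gcd is 1. Working backward:
1 = 10 − 3·3
1 = −3·63 + 19·10
1 = 19·136 − 41·63
1 = −41·607 + 183·136
1 = 183·1957 − 590·607
1 = −590·8435 + 2543·1957
1 = 2543·69437 − 20934·8435
1 = −20934·216746 + 65345·69437
So 69437·65345 ≡ 1 (mod 216746).

65345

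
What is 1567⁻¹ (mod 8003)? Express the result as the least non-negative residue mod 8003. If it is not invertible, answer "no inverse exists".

Run Euclid on (8003, 1567):
8003 = 5×1567 + 168
1567 = 9×168 + 55
168 = 3×55 + 3
55 = 18×3 + 1
3 = 3×1 + 0
Since gcd(1567, 8003) = 1, back-substitute to write 1 as a combination:
1 = 55 − 18·3
1 = −18·168 + 55·55
1 = 55·1567 − 513·168
1 = −513·8003 + 2620·1567
So 1567·2620 ≡ 1 (mod 8003).

2620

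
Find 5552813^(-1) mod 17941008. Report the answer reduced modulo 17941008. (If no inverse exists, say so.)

Extended Euclidean algorithm:
17941008 = 3·5552813 + 1282569
5552813 = 4·1282569 + 422537
1282569 = 3·422537 + 14958
422537 = 28·14958 + 3713
14958 = 4·3713 + 106
3713 = 35·106 + 3
106 = 35·3 + 1
3 = 3·1 + 0
gcd = 1, so the inverse exists. Back-substitute:
1 = 106 − 35·3
1 = −35·3713 + 1226·106
1 = 1226·14958 − 4939·3713
1 = −4939·422537 + 139518·14958
1 = 139518·1282569 − 423493·422537
1 = −423493·5552813 + 1833490·1282569
1 = 1833490·17941008 − 5923963·5552813
Hence 5552813⁻¹ ≡ -5923963 ≡ 12017045 (mod 17941008).

12017045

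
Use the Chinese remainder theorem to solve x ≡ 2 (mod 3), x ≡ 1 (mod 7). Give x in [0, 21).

Write x = 2 + 3·k. Then 3·k ≡ 1 − 2 ≡ 6 (mod 7).
Need 3⁻¹ mod 7. Extended Euclid on (7, 3):
7 = 2×3 + 1
3 = 3×1 + 0
Back-substitute:
1 = 7 − 2·3
3⁻¹ ≡ 5 (mod 7), so k ≡ 5·6 ≡ 2 (mod 7).
x = 2 + 3·2 = 8.

8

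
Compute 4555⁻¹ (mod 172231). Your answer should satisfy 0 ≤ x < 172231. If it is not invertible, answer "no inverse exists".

Run Euclid on (172231, 4555):
172231 = 37*4555 + 3696
4555 = 1*3696 + 859
3696 = 4*859 + 260
859 = 3*260 + 79
260 = 3*79 + 23
79 = 3*23 + 10
23 = 2*10 + 3
10 = 3*3 + 1
3 = 3*1 + 0
gcd = 1, so the inverse exists. Back-substitute:
1 = 10 − 3·3
1 = −3·23 + 7·10
1 = 7·79 − 24·23
1 = −24·260 + 79·79
1 = 79·859 − 261·260
1 = −261·3696 + 1123·859
1 = 1123·4555 − 1384·3696
1 = −1384·172231 + 52331·4555
So 4555·52331 ≡ 1 (mod 172231).

52331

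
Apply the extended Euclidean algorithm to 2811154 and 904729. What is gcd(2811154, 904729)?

Apply Euclid's algorithm to 2811154 and 904729:
2811154 = 3×904729 + 96967
904729 = 9×96967 + 32026
96967 = 3×32026 + 889
32026 = 36×889 + 22
889 = 40×22 + 9
22 = 2×9 + 4
9 = 2×4 + 1
4 = 4×1 + 0
gcd(2811154, 904729) = 1.
Back-substituting:
1 = 9 − 2·4
1 = −2·22 + 5·9
1 = 5·889 − 202·22
1 = −202·32026 + 7277·889
1 = 7277·96967 − 22033·32026
1 = −22033·904729 + 205574·96967
1 = 205574·2811154 − 638755·904729
So 1 = (205574)·2811154 + (-638755)·904729.

1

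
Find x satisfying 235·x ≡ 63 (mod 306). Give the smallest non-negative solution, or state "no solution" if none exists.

81

First find gcd(235, 306):
306 = 1×235 + 71
235 = 3×71 + 22
71 = 3×22 + 5
22 = 4×5 + 2
5 = 2×2 + 1
2 = 2×1 + 0
gcd = 1, so a unique solution mod 306 exists.
Back-substitute for the Bézout coefficients:
1 = 5 − 2·2
1 = −2·22 + 9·5
1 = 9·71 − 29·22
1 = −29·235 + 96·71
1 = 96·306 − 125·235
So 235·(-125) ≡ 1 (mod 306), giving 235⁻¹ ≡ 181.
x ≡ 235⁻¹·63 ≡ 181·63 ≡ 81 (mod 306).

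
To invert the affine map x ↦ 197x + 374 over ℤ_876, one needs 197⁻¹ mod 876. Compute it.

209

gcd(876, 197) by repeated division:
876 = 4*197 + 88
197 = 2*88 + 21
88 = 4*21 + 4
21 = 5*4 + 1
4 = 4*1 + 0
The gcd is 1. Working backward:
1 = 21 − 5·4
1 = −5·88 + 21·21
1 = 21·197 − 47·88
1 = −47·876 + 209·197
So 197·209 ≡ 1 (mod 876).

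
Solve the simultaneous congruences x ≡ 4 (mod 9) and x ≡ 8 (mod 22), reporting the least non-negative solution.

184

Write x = 4 + 9·k. Then 9·k ≡ 8 − 4 ≡ 4 (mod 22).
Need 9⁻¹ mod 22. Extended Euclid on (22, 9):
22 = 2·9 + 4
9 = 2·4 + 1
4 = 4·1 + 0
Back-substitute:
1 = 9 − 2·4
1 = −2·22 + 5·9
9⁻¹ ≡ 5 (mod 22), so k ≡ 5·4 ≡ 20 (mod 22).
x = 4 + 9·20 = 184.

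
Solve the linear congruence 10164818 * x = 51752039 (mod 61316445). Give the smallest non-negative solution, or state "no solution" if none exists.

First find gcd(10164818, 61316445):
61316445 = 6×10164818 + 327537
10164818 = 31×327537 + 11171
327537 = 29×11171 + 3578
11171 = 3×3578 + 437
3578 = 8×437 + 82
437 = 5×82 + 27
82 = 3×27 + 1
27 = 27×1 + 0
gcd = 1, so a unique solution mod 61316445 exists.
Back-substitute for the Bézout coefficients:
1 = 82 − 3·27
1 = −3·437 + 16·82
1 = 16·3578 − 131·437
1 = −131·11171 + 409·3578
1 = 409·327537 − 11992·11171
1 = −11992·10164818 + 372161·327537
1 = 372161·61316445 − 2244958·10164818
So 10164818·(-2244958) ≡ 1 (mod 61316445), giving 10164818⁻¹ ≡ 59071487.
x ≡ 10164818⁻¹·51752039 ≡ 59071487·51752039 ≡ 19687738 (mod 61316445).

19687738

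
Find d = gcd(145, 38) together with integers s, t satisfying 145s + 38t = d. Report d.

Apply Euclid's algorithm to 145 and 38:
145 = 3*38 + 31
38 = 1*31 + 7
31 = 4*7 + 3
7 = 2*3 + 1
3 = 3*1 + 0
gcd(145, 38) = 1.
Back-substituting:
1 = 7 − 2·3
1 = −2·31 + 9·7
1 = 9·38 − 11·31
1 = −11·145 + 42·38
So 1 = (-11)·145 + (42)·38.

1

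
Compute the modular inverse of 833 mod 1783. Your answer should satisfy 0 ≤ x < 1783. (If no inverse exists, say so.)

Extended Euclidean algorithm:
1783 = 2·833 + 117
833 = 7·117 + 14
117 = 8·14 + 5
14 = 2·5 + 4
5 = 1·4 + 1
4 = 4·1 + 0
Since gcd(833, 1783) = 1, back-substitute to write 1 as a combination:
1 = 5 − 4
1 = −14 + 3·5
1 = 3·117 − 25·14
1 = −25·833 + 178·117
1 = 178·1783 − 381·833
So 833·(-381) ≡ 1 (mod 1783), and -381 ≡ 1402 (mod 1783).

1402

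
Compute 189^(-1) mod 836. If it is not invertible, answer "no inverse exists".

gcd(836, 189) by repeated division:
836 = 4×189 + 80
189 = 2×80 + 29
80 = 2×29 + 22
29 = 1×22 + 7
22 = 3×7 + 1
7 = 7×1 + 0
Since gcd(189, 836) = 1, back-substitute to write 1 as a combination:
1 = 22 − 3·7
1 = −3·29 + 4·22
1 = 4·80 − 11·29
1 = −11·189 + 26·80
1 = 26·836 − 115·189
So 189·(-115) ≡ 1 (mod 836), and -115 ≡ 721 (mod 836).

721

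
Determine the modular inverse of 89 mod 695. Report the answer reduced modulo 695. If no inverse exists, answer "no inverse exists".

164

Run Euclid on (695, 89):
695 = 7×89 + 72
89 = 1×72 + 17
72 = 4×17 + 4
17 = 4×4 + 1
4 = 4×1 + 0
Since gcd(89, 695) = 1, back-substitute to write 1 as a combination:
1 = 17 − 4·4
1 = −4·72 + 17·17
1 = 17·89 − 21·72
1 = −21·695 + 164·89
So 89·164 ≡ 1 (mod 695).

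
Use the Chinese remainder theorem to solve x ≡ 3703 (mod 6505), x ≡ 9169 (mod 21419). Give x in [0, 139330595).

Write x = 3703 + 6505·k. Then 6505·k ≡ 9169 − 3703 ≡ 5466 (mod 21419).
Need 6505⁻¹ mod 21419. Extended Euclid on (21419, 6505):
21419 = 3×6505 + 1904
6505 = 3×1904 + 793
1904 = 2×793 + 318
793 = 2×318 + 157
318 = 2×157 + 4
157 = 39×4 + 1
4 = 4×1 + 0
Back-substitute:
1 = 157 − 39·4
1 = −39·318 + 79·157
1 = 79·793 − 197·318
1 = −197·1904 + 473·793
1 = 473·6505 − 1616·1904
1 = −1616·21419 + 5321·6505
6505⁻¹ ≡ 5321 (mod 21419), so k ≡ 5321·5466 ≡ 19003 (mod 21419).
x = 3703 + 6505·19003 = 123618218.

123618218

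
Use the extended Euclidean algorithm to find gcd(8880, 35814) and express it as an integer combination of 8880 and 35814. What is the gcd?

6

Repeated division:
35814 = 4*8880 + 294
8880 = 30*294 + 60
294 = 4*60 + 54
60 = 1*54 + 6
54 = 9*6 + 0
gcd(8880, 35814) = 6.
Express as a combination:
6 = 60 − 54
6 = −294 + 5·60
6 = 5·8880 − 151·294
6 = −151·35814 + 609·8880
So 6 = (-151)·35814 + (609)·8880.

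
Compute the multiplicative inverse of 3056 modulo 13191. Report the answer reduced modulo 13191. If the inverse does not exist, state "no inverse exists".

gcd(13191, 3056) by repeated division:
13191 = 4*3056 + 967
3056 = 3*967 + 155
967 = 6*155 + 37
155 = 4*37 + 7
37 = 5*7 + 2
7 = 3*2 + 1
2 = 2*1 + 0
The gcd is 1. Working backward:
1 = 7 − 3·2
1 = −3·37 + 16·7
1 = 16·155 − 67·37
1 = −67·967 + 418·155
1 = 418·3056 − 1321·967
1 = −1321·13191 + 5702·3056
So 3056·5702 ≡ 1 (mod 13191).

5702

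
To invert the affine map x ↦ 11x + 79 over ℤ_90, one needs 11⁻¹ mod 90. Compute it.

41

Apply the Euclidean algorithm to 90 and 11:
90 = 8×11 + 2
11 = 5×2 + 1
2 = 2×1 + 0
gcd = 1, so the inverse exists. Back-substitute:
1 = 11 − 5·2
1 = −5·90 + 41·11
So 11·41 ≡ 1 (mod 90).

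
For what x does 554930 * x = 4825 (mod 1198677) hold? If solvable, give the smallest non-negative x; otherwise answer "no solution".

First find gcd(554930, 1198677):
1198677 = 2*554930 + 88817
554930 = 6*88817 + 22028
88817 = 4*22028 + 705
22028 = 31*705 + 173
705 = 4*173 + 13
173 = 13*13 + 4
13 = 3*4 + 1
4 = 4*1 + 0
gcd = 1, so a unique solution mod 1198677 exists.
Back-substitute for the Bézout coefficients:
1 = 13 − 3·4
1 = −3·173 + 40·13
1 = 40·705 − 163·173
1 = −163·22028 + 5093·705
1 = 5093·88817 − 20535·22028
1 = −20535·554930 + 128303·88817
1 = 128303·1198677 − 277141·554930
So 554930·(-277141) ≡ 1 (mod 1198677), giving 554930⁻¹ ≡ 921536.
x ≡ 554930⁻¹·4825 ≡ 921536·4825 ≡ 518207 (mod 1198677).

518207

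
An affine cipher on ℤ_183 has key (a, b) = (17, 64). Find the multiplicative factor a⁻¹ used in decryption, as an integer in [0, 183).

Apply the Euclidean algorithm to 183 and 17:
183 = 10·17 + 13
17 = 1·13 + 4
13 = 3·4 + 1
4 = 4·1 + 0
gcd = 1, so the inverse exists. Back-substitute:
1 = 13 − 3·4
1 = −3·17 + 4·13
1 = 4·183 − 43·17
Thus 17·(-43) ≡ 1 (mod 183); reducing, -43 mod 183 = 140.

140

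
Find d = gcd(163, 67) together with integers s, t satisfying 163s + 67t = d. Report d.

Euclidean algorithm:
163 = 2*67 + 29
67 = 2*29 + 9
29 = 3*9 + 2
9 = 4*2 + 1
2 = 2*1 + 0
gcd(163, 67) = 1.
Working backward:
1 = 9 − 4·2
1 = −4·29 + 13·9
1 = 13·67 − 30·29
1 = −30·163 + 73·67
So 1 = (-30)·163 + (73)·67.

1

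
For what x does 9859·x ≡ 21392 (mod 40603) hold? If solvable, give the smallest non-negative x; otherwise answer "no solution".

4067

First find gcd(9859, 40603):
40603 = 4×9859 + 1167
9859 = 8×1167 + 523
1167 = 2×523 + 121
523 = 4×121 + 39
121 = 3×39 + 4
39 = 9×4 + 3
4 = 1×3 + 1
3 = 3×1 + 0
gcd = 1, so a unique solution mod 40603 exists.
Back-substitute for the Bézout coefficients:
1 = 4 − 3
1 = −39 + 10·4
1 = 10·121 − 31·39
1 = −31·523 + 134·121
1 = 134·1167 − 299·523
1 = −299·9859 + 2526·1167
1 = 2526·40603 − 10403·9859
So 9859·(-10403) ≡ 1 (mod 40603), giving 9859⁻¹ ≡ 30200.
x ≡ 9859⁻¹·21392 ≡ 30200·21392 ≡ 4067 (mod 40603).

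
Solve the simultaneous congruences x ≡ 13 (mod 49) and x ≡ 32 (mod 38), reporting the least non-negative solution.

944

Write x = 13 + 49·k. Then 49·k ≡ 32 − 13 ≡ 19 (mod 38).
Need 49⁻¹ mod 38. Extended Euclid on (38, 11):
38 = 3·11 + 5
11 = 2·5 + 1
5 = 5·1 + 0
Back-substitute:
1 = 11 − 2·5
1 = −2·38 + 7·11
49⁻¹ ≡ 7 (mod 38), so k ≡ 7·19 ≡ 19 (mod 38).
x = 13 + 49·19 = 944.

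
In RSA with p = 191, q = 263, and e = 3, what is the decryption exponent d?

φ(n) = (p−1)(q−1) = 190·262 = 49780.
Need d with 3·d ≡ 1 (mod 49780). Apply the extended Euclidean algorithm:
49780 = 16593×3 + 1
3 = 3×1 + 0
Back-substitute:
1 = 49780 − 16593·3
So 3·(-16593) ≡ 1 (mod 49780), hence d ≡ -16593 ≡ 33187 (mod 49780).

33187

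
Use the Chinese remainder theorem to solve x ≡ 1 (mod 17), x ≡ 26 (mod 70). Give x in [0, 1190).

936

Write x = 1 + 17·k. Then 17·k ≡ 26 − 1 ≡ 25 (mod 70).
Need 17⁻¹ mod 70. Extended Euclid on (70, 17):
70 = 4*17 + 2
17 = 8*2 + 1
2 = 2*1 + 0
Back-substitute:
1 = 17 − 8·2
1 = −8·70 + 33·17
17⁻¹ ≡ 33 (mod 70), so k ≡ 33·25 ≡ 55 (mod 70).
x = 1 + 17·55 = 936.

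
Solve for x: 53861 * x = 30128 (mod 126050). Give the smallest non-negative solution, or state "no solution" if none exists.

115648

First find gcd(53861, 126050):
126050 = 2·53861 + 18328
53861 = 2·18328 + 17205
18328 = 1·17205 + 1123
17205 = 15·1123 + 360
1123 = 3·360 + 43
360 = 8·43 + 16
43 = 2·16 + 11
16 = 1·11 + 5
11 = 2·5 + 1
5 = 5·1 + 0
gcd = 1, so a unique solution mod 126050 exists.
Back-substitute for the Bézout coefficients:
1 = 11 − 2·5
1 = −2·16 + 3·11
1 = 3·43 − 8·16
1 = −8·360 + 67·43
1 = 67·1123 − 209·360
1 = −209·17205 + 3202·1123
1 = 3202·18328 − 3411·17205
1 = −3411·53861 + 10024·18328
1 = 10024·126050 − 23459·53861
So 53861·(-23459) ≡ 1 (mod 126050), giving 53861⁻¹ ≡ 102591.
x ≡ 53861⁻¹·30128 ≡ 102591·30128 ≡ 115648 (mod 126050).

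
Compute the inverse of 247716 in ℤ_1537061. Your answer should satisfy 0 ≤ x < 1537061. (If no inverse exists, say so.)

310985

Apply the Euclidean algorithm to 1537061 and 247716:
1537061 = 6*247716 + 50765
247716 = 4*50765 + 44656
50765 = 1*44656 + 6109
44656 = 7*6109 + 1893
6109 = 3*1893 + 430
1893 = 4*430 + 173
430 = 2*173 + 84
173 = 2*84 + 5
84 = 16*5 + 4
5 = 1*4 + 1
4 = 4*1 + 0
gcd = 1, so the inverse exists. Back-substitute:
1 = 5 − 4
1 = −84 + 17·5
1 = 17·173 − 35·84
1 = −35·430 + 87·173
1 = 87·1893 − 383·430
1 = −383·6109 + 1236·1893
1 = 1236·44656 − 9035·6109
1 = −9035·50765 + 10271·44656
1 = 10271·247716 − 50119·50765
1 = −50119·1537061 + 310985·247716
So 247716·310985 ≡ 1 (mod 1537061).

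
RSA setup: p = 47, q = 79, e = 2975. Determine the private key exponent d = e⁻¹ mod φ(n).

1475

φ(n) = (p−1)(q−1) = 46·78 = 3588.
Need d with 2975·d ≡ 1 (mod 3588). Apply the extended Euclidean algorithm:
3588 = 1*2975 + 613
2975 = 4*613 + 523
613 = 1*523 + 90
523 = 5*90 + 73
90 = 1*73 + 17
73 = 4*17 + 5
17 = 3*5 + 2
5 = 2*2 + 1
2 = 2*1 + 0
Back-substitute:
1 = 5 − 2·2
1 = −2·17 + 7·5
1 = 7·73 − 30·17
1 = −30·90 + 37·73
1 = 37·523 − 215·90
1 = −215·613 + 252·523
1 = 252·2975 − 1223·613
1 = −1223·3588 + 1475·2975
So 2975·1475 ≡ 1 (mod 3588), hence d = 1475.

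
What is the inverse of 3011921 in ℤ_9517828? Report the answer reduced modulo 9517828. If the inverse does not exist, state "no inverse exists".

4257785

Extended Euclidean algorithm:
9517828 = 3×3011921 + 482065
3011921 = 6×482065 + 119531
482065 = 4×119531 + 3941
119531 = 30×3941 + 1301
3941 = 3×1301 + 38
1301 = 34×38 + 9
38 = 4×9 + 2
9 = 4×2 + 1
2 = 2×1 + 0
Since gcd(3011921, 9517828) = 1, back-substitute to write 1 as a combination:
1 = 9 − 4·2
1 = −4·38 + 17·9
1 = 17·1301 − 582·38
1 = −582·3941 + 1763·1301
1 = 1763·119531 − 53472·3941
1 = −53472·482065 + 215651·119531
1 = 215651·3011921 − 1347378·482065
1 = −1347378·9517828 + 4257785·3011921
So 3011921·4257785 ≡ 1 (mod 9517828).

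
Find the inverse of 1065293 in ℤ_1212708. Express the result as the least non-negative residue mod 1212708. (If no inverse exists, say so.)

824393

Apply the Euclidean algorithm to 1212708 and 1065293:
1212708 = 1*1065293 + 147415
1065293 = 7*147415 + 33388
147415 = 4*33388 + 13863
33388 = 2*13863 + 5662
13863 = 2*5662 + 2539
5662 = 2*2539 + 584
2539 = 4*584 + 203
584 = 2*203 + 178
203 = 1*178 + 25
178 = 7*25 + 3
25 = 8*3 + 1
3 = 3*1 + 0
Since gcd(1065293, 1212708) = 1, back-substitute to write 1 as a combination:
1 = 25 − 8·3
1 = −8·178 + 57·25
1 = 57·203 − 65·178
1 = −65·584 + 187·203
1 = 187·2539 − 813·584
1 = −813·5662 + 1813·2539
1 = 1813·13863 − 4439·5662
1 = −4439·33388 + 10691·13863
1 = 10691·147415 − 47203·33388
1 = −47203·1065293 + 341112·147415
1 = 341112·1212708 − 388315·1065293
Hence 1065293⁻¹ ≡ -388315 ≡ 824393 (mod 1212708).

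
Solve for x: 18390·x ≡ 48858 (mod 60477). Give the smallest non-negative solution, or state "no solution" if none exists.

First find gcd(18390, 60477):
60477 = 3×18390 + 5307
18390 = 3×5307 + 2469
5307 = 2×2469 + 369
2469 = 6×369 + 255
369 = 1×255 + 114
255 = 2×114 + 27
114 = 4×27 + 6
27 = 4×6 + 3
6 = 2×3 + 0
gcd = 3 and 3 | 48858, so solutions exist. Divide through by 3: 6130x ≡ 16286 (mod 20159).
Now find 6130⁻¹ mod 20159:
20159 = 3*6130 + 1769
6130 = 3*1769 + 823
1769 = 2*823 + 123
823 = 6*123 + 85
123 = 1*85 + 38
85 = 2*38 + 9
38 = 4*9 + 2
9 = 4*2 + 1
2 = 2*1 + 0
Back-substitute:
1 = 9 − 4·2
1 = −4·38 + 17·9
1 = 17·85 − 38·38
1 = −38·123 + 55·85
1 = 55·823 − 368·123
1 = −368·1769 + 791·823
1 = 791·6130 − 2741·1769
1 = −2741·20159 + 9014·6130
So 6130⁻¹ ≡ 9014 (mod 20159).
Then x ≡ 9014·16286 ≡ 4166 (mod 20159); the smallest non-negative solution is x = 4166.

4166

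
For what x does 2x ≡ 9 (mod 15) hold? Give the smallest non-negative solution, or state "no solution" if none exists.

First find gcd(2, 15):
15 = 7·2 + 1
2 = 2·1 + 0
gcd = 1, so a unique solution mod 15 exists.
Back-substitute for the Bézout coefficients:
1 = 15 − 7·2
So 2·(-7) ≡ 1 (mod 15), giving 2⁻¹ ≡ 8.
x ≡ 2⁻¹·9 ≡ 8·9 ≡ 12 (mod 15).

12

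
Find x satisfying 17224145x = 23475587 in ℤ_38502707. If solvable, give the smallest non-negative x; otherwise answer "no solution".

First find gcd(17224145, 38502707):
38502707 = 2×17224145 + 4054417
17224145 = 4×4054417 + 1006477
4054417 = 4×1006477 + 28509
1006477 = 35×28509 + 8662
28509 = 3×8662 + 2523
8662 = 3×2523 + 1093
2523 = 2×1093 + 337
1093 = 3×337 + 82
337 = 4×82 + 9
82 = 9×9 + 1
9 = 9×1 + 0
gcd = 1, so a unique solution mod 38502707 exists.
Back-substitute for the Bézout coefficients:
1 = 82 − 9·9
1 = −9·337 + 37·82
1 = 37·1093 − 120·337
1 = −120·2523 + 277·1093
1 = 277·8662 − 951·2523
1 = −951·28509 + 3130·8662
1 = 3130·1006477 − 110501·28509
1 = −110501·4054417 + 445134·1006477
1 = 445134·17224145 − 1891037·4054417
1 = −1891037·38502707 + 4227208·17224145
So 17224145·(4227208) ≡ 1 (mod 38502707), giving 17224145⁻¹ ≡ 4227208.
x ≡ 17224145⁻¹·23475587 ≡ 4227208·23475587 ≡ 5198022 (mod 38502707).

5198022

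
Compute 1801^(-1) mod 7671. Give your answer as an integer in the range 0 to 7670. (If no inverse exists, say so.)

3778

gcd(7671, 1801) by repeated division:
7671 = 4*1801 + 467
1801 = 3*467 + 400
467 = 1*400 + 67
400 = 5*67 + 65
67 = 1*65 + 2
65 = 32*2 + 1
2 = 2*1 + 0
Since gcd(1801, 7671) = 1, back-substitute to write 1 as a combination:
1 = 65 − 32·2
1 = −32·67 + 33·65
1 = 33·400 − 197·67
1 = −197·467 + 230·400
1 = 230·1801 − 887·467
1 = −887·7671 + 3778·1801
So 1801·3778 ≡ 1 (mod 7671).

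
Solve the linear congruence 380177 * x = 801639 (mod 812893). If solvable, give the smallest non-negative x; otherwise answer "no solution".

253868

First find gcd(380177, 812893):
812893 = 2×380177 + 52539
380177 = 7×52539 + 12404
52539 = 4×12404 + 2923
12404 = 4×2923 + 712
2923 = 4×712 + 75
712 = 9×75 + 37
75 = 2×37 + 1
37 = 37×1 + 0
gcd = 1, so a unique solution mod 812893 exists.
Back-substitute for the Bézout coefficients:
1 = 75 − 2·37
1 = −2·712 + 19·75
1 = 19·2923 − 78·712
1 = −78·12404 + 331·2923
1 = 331·52539 − 1402·12404
1 = −1402·380177 + 10145·52539
1 = 10145·812893 − 21692·380177
So 380177·(-21692) ≡ 1 (mod 812893), giving 380177⁻¹ ≡ 791201.
x ≡ 380177⁻¹·801639 ≡ 791201·801639 ≡ 253868 (mod 812893).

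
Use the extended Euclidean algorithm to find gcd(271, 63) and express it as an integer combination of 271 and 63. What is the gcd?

Repeated division:
271 = 4*63 + 19
63 = 3*19 + 6
19 = 3*6 + 1
6 = 6*1 + 0
gcd(271, 63) = 1.
Working backward:
1 = 19 − 3·6
1 = −3·63 + 10·19
1 = 10·271 − 43·63
So 1 = (10)·271 + (-43)·63.

1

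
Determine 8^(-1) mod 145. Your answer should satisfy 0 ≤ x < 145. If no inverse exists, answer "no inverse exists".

gcd(145, 8) by repeated division:
145 = 18*8 + 1
8 = 8*1 + 0
gcd = 1, so the inverse exists. Back-substitute:
1 = 145 − 18·8
Thus 8·(-18) ≡ 1 (mod 145); reducing, -18 mod 145 = 127.

127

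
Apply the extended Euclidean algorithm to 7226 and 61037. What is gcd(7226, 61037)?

1

Apply Euclid's algorithm to 61037 and 7226:
61037 = 8×7226 + 3229
7226 = 2×3229 + 768
3229 = 4×768 + 157
768 = 4×157 + 140
157 = 1×140 + 17
140 = 8×17 + 4
17 = 4×4 + 1
4 = 4×1 + 0
gcd(7226, 61037) = 1.
Back-substituting:
1 = 17 − 4·4
1 = −4·140 + 33·17
1 = 33·157 − 37·140
1 = −37·768 + 181·157
1 = 181·3229 − 761·768
1 = −761·7226 + 1703·3229
1 = 1703·61037 − 14385·7226
So 1 = (1703)·61037 + (-14385)·7226.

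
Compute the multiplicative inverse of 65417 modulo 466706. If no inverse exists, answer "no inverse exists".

252819

Run Euclid on (466706, 65417):
466706 = 7·65417 + 8787
65417 = 7·8787 + 3908
8787 = 2·3908 + 971
3908 = 4·971 + 24
971 = 40·24 + 11
24 = 2·11 + 2
11 = 5·2 + 1
2 = 2·1 + 0
gcd = 1, so the inverse exists. Back-substitute:
1 = 11 − 5·2
1 = −5·24 + 11·11
1 = 11·971 − 445·24
1 = −445·3908 + 1791·971
1 = 1791·8787 − 4027·3908
1 = −4027·65417 + 29980·8787
1 = 29980·466706 − 213887·65417
So 65417·(-213887) ≡ 1 (mod 466706), and -213887 ≡ 252819 (mod 466706).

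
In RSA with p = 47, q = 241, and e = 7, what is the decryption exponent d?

φ(n) = (p−1)(q−1) = 46·240 = 11040.
Need d with 7·d ≡ 1 (mod 11040). Apply the extended Euclidean algorithm:
11040 = 1577*7 + 1
7 = 7*1 + 0
Back-substitute:
1 = 11040 − 1577·7
So 7·(-1577) ≡ 1 (mod 11040), hence d ≡ -1577 ≡ 9463 (mod 11040).

9463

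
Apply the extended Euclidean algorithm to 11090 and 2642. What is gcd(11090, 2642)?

Repeated division:
11090 = 4×2642 + 522
2642 = 5×522 + 32
522 = 16×32 + 10
32 = 3×10 + 2
10 = 5×2 + 0
gcd(11090, 2642) = 2.
Express as a combination:
2 = 32 − 3·10
2 = −3·522 + 49·32
2 = 49·2642 − 248·522
2 = −248·11090 + 1041·2642
So 2 = (-248)·11090 + (1041)·2642.

2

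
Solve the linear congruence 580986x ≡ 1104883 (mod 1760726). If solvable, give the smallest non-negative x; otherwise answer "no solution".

gcd(580986, 1760726):
1760726 = 3*580986 + 17768
580986 = 32*17768 + 12410
17768 = 1*12410 + 5358
12410 = 2*5358 + 1694
5358 = 3*1694 + 276
1694 = 6*276 + 38
276 = 7*38 + 10
38 = 3*10 + 8
10 = 1*8 + 2
8 = 4*2 + 0
gcd = 2, but 2 ∤ 1104883, so the congruence has no solution.

no solution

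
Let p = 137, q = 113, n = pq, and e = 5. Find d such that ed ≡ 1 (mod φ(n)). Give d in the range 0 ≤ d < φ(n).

φ(n) = (p−1)(q−1) = 136·112 = 15232.
Need d with 5·d ≡ 1 (mod 15232). Apply the extended Euclidean algorithm:
15232 = 3046·5 + 2
5 = 2·2 + 1
2 = 2·1 + 0
Back-substitute:
1 = 5 − 2·2
1 = −2·15232 + 6093·5
So 5·6093 ≡ 1 (mod 15232), hence d = 6093.

6093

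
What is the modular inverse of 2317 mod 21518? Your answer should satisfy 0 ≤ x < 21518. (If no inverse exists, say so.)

Compute gcd(2317, 21518):
21518 = 9*2317 + 665
2317 = 3*665 + 322
665 = 2*322 + 21
322 = 15*21 + 7
21 = 3*7 + 0
The gcd is 7, not 1, hence no inverse exists.

no inverse exists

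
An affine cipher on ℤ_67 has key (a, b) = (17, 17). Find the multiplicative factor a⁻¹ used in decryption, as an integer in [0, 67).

4

Extended Euclidean algorithm:
67 = 3*17 + 16
17 = 1*16 + 1
16 = 16*1 + 0
Since gcd(17, 67) = 1, back-substitute to write 1 as a combination:
1 = 17 − 16
1 = −67 + 4·17
So 17·4 ≡ 1 (mod 67).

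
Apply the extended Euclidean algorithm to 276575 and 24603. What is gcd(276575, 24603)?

Apply Euclid's algorithm to 276575 and 24603:
276575 = 11*24603 + 5942
24603 = 4*5942 + 835
5942 = 7*835 + 97
835 = 8*97 + 59
97 = 1*59 + 38
59 = 1*38 + 21
38 = 1*21 + 17
21 = 1*17 + 4
17 = 4*4 + 1
4 = 4*1 + 0
gcd(276575, 24603) = 1.
Working backward:
1 = 17 − 4·4
1 = −4·21 + 5·17
1 = 5·38 − 9·21
1 = −9·59 + 14·38
1 = 14·97 − 23·59
1 = −23·835 + 198·97
1 = 198·5942 − 1409·835
1 = −1409·24603 + 5834·5942
1 = 5834·276575 − 65583·24603
So 1 = (5834)·276575 + (-65583)·24603.

1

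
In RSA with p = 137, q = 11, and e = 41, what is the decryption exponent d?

1161

φ(n) = (p−1)(q−1) = 136·10 = 1360.
Need d with 41·d ≡ 1 (mod 1360). Apply the extended Euclidean algorithm:
1360 = 33×41 + 7
41 = 5×7 + 6
7 = 1×6 + 1
6 = 6×1 + 0
Back-substitute:
1 = 7 − 6
1 = −41 + 6·7
1 = 6·1360 − 199·41
So 41·(-199) ≡ 1 (mod 1360), hence d ≡ -199 ≡ 1161 (mod 1360).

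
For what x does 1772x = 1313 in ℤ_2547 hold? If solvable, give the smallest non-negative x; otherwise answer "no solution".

First find gcd(1772, 2547):
2547 = 1*1772 + 775
1772 = 2*775 + 222
775 = 3*222 + 109
222 = 2*109 + 4
109 = 27*4 + 1
4 = 4*1 + 0
gcd = 1, so a unique solution mod 2547 exists.
Back-substitute for the Bézout coefficients:
1 = 109 − 27·4
1 = −27·222 + 55·109
1 = 55·775 − 192·222
1 = −192·1772 + 439·775
1 = 439·2547 − 631·1772
So 1772·(-631) ≡ 1 (mod 2547), giving 1772⁻¹ ≡ 1916.
x ≡ 1772⁻¹·1313 ≡ 1916·1313 ≡ 1819 (mod 2547).

1819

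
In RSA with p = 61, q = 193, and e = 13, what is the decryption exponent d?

5317

φ(n) = (p−1)(q−1) = 60·192 = 11520.
Need d with 13·d ≡ 1 (mod 11520). Apply the extended Euclidean algorithm:
11520 = 886·13 + 2
13 = 6·2 + 1
2 = 2·1 + 0
Back-substitute:
1 = 13 − 6·2
1 = −6·11520 + 5317·13
So 13·5317 ≡ 1 (mod 11520), hence d = 5317.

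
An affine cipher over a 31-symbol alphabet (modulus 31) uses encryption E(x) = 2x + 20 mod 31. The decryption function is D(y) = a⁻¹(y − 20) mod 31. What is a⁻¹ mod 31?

16

Apply the Euclidean algorithm to 31 and 2:
31 = 15×2 + 1
2 = 2×1 + 0
Since gcd(2, 31) = 1, back-substitute to write 1 as a combination:
1 = 31 − 15·2
Thus 2·(-15) ≡ 1 (mod 31); reducing, -15 mod 31 = 16.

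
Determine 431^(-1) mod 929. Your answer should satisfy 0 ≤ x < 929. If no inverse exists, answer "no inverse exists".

513

Extended Euclidean algorithm:
929 = 2·431 + 67
431 = 6·67 + 29
67 = 2·29 + 9
29 = 3·9 + 2
9 = 4·2 + 1
2 = 2·1 + 0
gcd = 1, so the inverse exists. Back-substitute:
1 = 9 − 4·2
1 = −4·29 + 13·9
1 = 13·67 − 30·29
1 = −30·431 + 193·67
1 = 193·929 − 416·431
Hence 431⁻¹ ≡ -416 ≡ 513 (mod 929).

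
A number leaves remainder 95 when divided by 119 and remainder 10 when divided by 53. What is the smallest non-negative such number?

2713

Write x = 95 + 119·k. Then 119·k ≡ 10 − 95 ≡ 21 (mod 53).
Need 119⁻¹ mod 53. Extended Euclid on (53, 13):
53 = 4×13 + 1
13 = 13×1 + 0
Back-substitute:
1 = 53 − 4·13
119⁻¹ ≡ 49 (mod 53), so k ≡ 49·21 ≡ 22 (mod 53).
x = 95 + 119·22 = 2713.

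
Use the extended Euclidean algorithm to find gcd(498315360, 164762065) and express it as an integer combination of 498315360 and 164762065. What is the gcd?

5

Repeated division:
498315360 = 3*164762065 + 4029165
164762065 = 40*4029165 + 3595465
4029165 = 1*3595465 + 433700
3595465 = 8*433700 + 125865
433700 = 3*125865 + 56105
125865 = 2*56105 + 13655
56105 = 4*13655 + 1485
13655 = 9*1485 + 290
1485 = 5*290 + 35
290 = 8*35 + 10
35 = 3*10 + 5
10 = 2*5 + 0
gcd(498315360, 164762065) = 5.
Working backward:
5 = 35 − 3·10
5 = −3·290 + 25·35
5 = 25·1485 − 128·290
5 = −128·13655 + 1177·1485
5 = 1177·56105 − 4836·13655
5 = −4836·125865 + 10849·56105
5 = 10849·433700 − 37383·125865
5 = −37383·3595465 + 309913·433700
5 = 309913·4029165 − 347296·3595465
5 = −347296·164762065 + 14201753·4029165
5 = 14201753·498315360 − 42952555·164762065
So 5 = (14201753)·498315360 + (-42952555)·164762065.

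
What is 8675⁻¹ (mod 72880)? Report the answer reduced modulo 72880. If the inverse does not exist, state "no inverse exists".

no inverse exists

Euclidean algorithm on 72880, 8675:
72880 = 8·8675 + 3480
8675 = 2·3480 + 1715
3480 = 2·1715 + 50
1715 = 34·50 + 15
50 = 3·15 + 5
15 = 3·5 + 0
gcd(8675, 72880) = 5 ≠ 1, so 8675 has no multiplicative inverse modulo 72880.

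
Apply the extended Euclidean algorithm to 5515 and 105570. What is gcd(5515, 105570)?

Apply Euclid's algorithm to 105570 and 5515:
105570 = 19×5515 + 785
5515 = 7×785 + 20
785 = 39×20 + 5
20 = 4×5 + 0
gcd(5515, 105570) = 5.
Express as a combination:
5 = 785 − 39·20
5 = −39·5515 + 274·785
5 = 274·105570 − 5245·5515
So 5 = (274)·105570 + (-5245)·5515.

5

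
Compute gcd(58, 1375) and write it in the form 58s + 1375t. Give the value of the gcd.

1

Apply Euclid's algorithm to 1375 and 58:
1375 = 23·58 + 41
58 = 1·41 + 17
41 = 2·17 + 7
17 = 2·7 + 3
7 = 2·3 + 1
3 = 3·1 + 0
gcd(58, 1375) = 1.
Express as a combination:
1 = 7 − 2·3
1 = −2·17 + 5·7
1 = 5·41 − 12·17
1 = −12·58 + 17·41
1 = 17·1375 − 403·58
So 1 = (17)·1375 + (-403)·58.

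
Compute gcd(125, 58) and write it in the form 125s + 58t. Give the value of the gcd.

1

Euclidean algorithm:
125 = 2·58 + 9
58 = 6·9 + 4
9 = 2·4 + 1
4 = 4·1 + 0
gcd(125, 58) = 1.
Working backward:
1 = 9 − 2·4
1 = −2·58 + 13·9
1 = 13·125 − 28·58
So 1 = (13)·125 + (-28)·58.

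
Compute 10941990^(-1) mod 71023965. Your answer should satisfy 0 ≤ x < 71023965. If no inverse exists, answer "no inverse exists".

Euclidean algorithm on 71023965, 10941990:
71023965 = 6·10941990 + 5372025
10941990 = 2·5372025 + 197940
5372025 = 27·197940 + 27645
197940 = 7·27645 + 4425
27645 = 6·4425 + 1095
4425 = 4·1095 + 45
1095 = 24·45 + 15
45 = 3·15 + 0
Since gcd = 15 > 1, 10941990 is not a unit mod 71023965.

no inverse exists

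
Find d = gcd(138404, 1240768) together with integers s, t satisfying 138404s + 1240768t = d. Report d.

4

Repeated division:
1240768 = 8×138404 + 133536
138404 = 1×133536 + 4868
133536 = 27×4868 + 2100
4868 = 2×2100 + 668
2100 = 3×668 + 96
668 = 6×96 + 92
96 = 1×92 + 4
92 = 23×4 + 0
gcd(138404, 1240768) = 4.
Working backward:
4 = 96 − 92
4 = −668 + 7·96
4 = 7·2100 − 22·668
4 = −22·4868 + 51·2100
4 = 51·133536 − 1399·4868
4 = −1399·138404 + 1450·133536
4 = 1450·1240768 − 12999·138404
So 4 = (1450)·1240768 + (-12999)·138404.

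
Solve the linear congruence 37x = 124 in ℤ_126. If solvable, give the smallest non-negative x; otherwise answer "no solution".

First find gcd(37, 126):
126 = 3×37 + 15
37 = 2×15 + 7
15 = 2×7 + 1
7 = 7×1 + 0
gcd = 1, so a unique solution mod 126 exists.
Back-substitute for the Bézout coefficients:
1 = 15 − 2·7
1 = −2·37 + 5·15
1 = 5·126 − 17·37
So 37·(-17) ≡ 1 (mod 126), giving 37⁻¹ ≡ 109.
x ≡ 37⁻¹·124 ≡ 109·124 ≡ 34 (mod 126).

34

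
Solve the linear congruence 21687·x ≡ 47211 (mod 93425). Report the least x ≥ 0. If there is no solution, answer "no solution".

34728

First find gcd(21687, 93425):
93425 = 4×21687 + 6677
21687 = 3×6677 + 1656
6677 = 4×1656 + 53
1656 = 31×53 + 13
53 = 4×13 + 1
13 = 13×1 + 0
gcd = 1, so a unique solution mod 93425 exists.
Back-substitute for the Bézout coefficients:
1 = 53 − 4·13
1 = −4·1656 + 125·53
1 = 125·6677 − 504·1656
1 = −504·21687 + 1637·6677
1 = 1637·93425 − 7052·21687
So 21687·(-7052) ≡ 1 (mod 93425), giving 21687⁻¹ ≡ 86373.
x ≡ 21687⁻¹·47211 ≡ 86373·47211 ≡ 34728 (mod 93425).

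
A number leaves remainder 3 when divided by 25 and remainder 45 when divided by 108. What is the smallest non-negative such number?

Write x = 3 + 25·k. Then 25·k ≡ 45 − 3 ≡ 42 (mod 108).
Need 25⁻¹ mod 108. Extended Euclid on (108, 25):
108 = 4*25 + 8
25 = 3*8 + 1
8 = 8*1 + 0
Back-substitute:
1 = 25 − 3·8
1 = −3·108 + 13·25
25⁻¹ ≡ 13 (mod 108), so k ≡ 13·42 ≡ 6 (mod 108).
x = 3 + 25·6 = 153.

153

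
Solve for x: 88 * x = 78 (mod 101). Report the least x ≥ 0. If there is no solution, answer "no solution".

First find gcd(88, 101):
101 = 1×88 + 13
88 = 6×13 + 10
13 = 1×10 + 3
10 = 3×3 + 1
3 = 3×1 + 0
gcd = 1, so a unique solution mod 101 exists.
Back-substitute for the Bézout coefficients:
1 = 10 − 3·3
1 = −3·13 + 4·10
1 = 4·88 − 27·13
1 = −27·101 + 31·88
So 88·(31) ≡ 1 (mod 101), giving 88⁻¹ ≡ 31.
x ≡ 88⁻¹·78 ≡ 31·78 ≡ 95 (mod 101).

95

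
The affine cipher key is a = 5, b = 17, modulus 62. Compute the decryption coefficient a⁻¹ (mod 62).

Apply the Euclidean algorithm to 62 and 5:
62 = 12*5 + 2
5 = 2*2 + 1
2 = 2*1 + 0
The gcd is 1. Working backward:
1 = 5 − 2·2
1 = −2·62 + 25·5
So 5·25 ≡ 1 (mod 62).

25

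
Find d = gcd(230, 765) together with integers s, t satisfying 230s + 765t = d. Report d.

5

Repeated division:
765 = 3×230 + 75
230 = 3×75 + 5
75 = 15×5 + 0
gcd(230, 765) = 5.
Express as a combination:
5 = 230 − 3·75
5 = −3·765 + 10·230
So 5 = (-3)·765 + (10)·230.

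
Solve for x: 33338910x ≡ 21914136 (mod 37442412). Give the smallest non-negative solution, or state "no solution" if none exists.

5441802

First find gcd(33338910, 37442412):
37442412 = 1·33338910 + 4103502
33338910 = 8·4103502 + 510894
4103502 = 8·510894 + 16350
510894 = 31·16350 + 4044
16350 = 4·4044 + 174
4044 = 23·174 + 42
174 = 4·42 + 6
42 = 7·6 + 0
gcd = 6 and 6 | 21914136, so solutions exist. Divide through by 6: 5556485x ≡ 3652356 (mod 6240402).
Now find 5556485⁻¹ mod 6240402:
6240402 = 1·5556485 + 683917
5556485 = 8·683917 + 85149
683917 = 8·85149 + 2725
85149 = 31·2725 + 674
2725 = 4·674 + 29
674 = 23·29 + 7
29 = 4·7 + 1
7 = 7·1 + 0
Back-substitute:
1 = 29 − 4·7
1 = −4·674 + 93·29
1 = 93·2725 − 376·674
1 = −376·85149 + 11749·2725
1 = 11749·683917 − 94368·85149
1 = −94368·5556485 + 766693·683917
1 = 766693·6240402 − 861061·5556485
So 5556485·(-861061) ≡ 1 (mod 6240402), i.e. 5556485⁻¹ ≡ 5379341.
Then x ≡ 5379341·3652356 ≡ 5441802 (mod 6240402); the smallest non-negative solution is x = 5441802.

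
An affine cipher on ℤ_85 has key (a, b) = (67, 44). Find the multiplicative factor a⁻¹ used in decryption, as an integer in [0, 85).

Extended Euclidean algorithm:
85 = 1×67 + 18
67 = 3×18 + 13
18 = 1×13 + 5
13 = 2×5 + 3
5 = 1×3 + 2
3 = 1×2 + 1
2 = 2×1 + 0
gcd = 1, so the inverse exists. Back-substitute:
1 = 3 − 2
1 = −5 + 2·3
1 = 2·13 − 5·5
1 = −5·18 + 7·13
1 = 7·67 − 26·18
1 = −26·85 + 33·67
So 67·33 ≡ 1 (mod 85).

33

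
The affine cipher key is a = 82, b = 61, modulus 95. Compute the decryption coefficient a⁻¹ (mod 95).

Extended Euclidean algorithm:
95 = 1·82 + 13
82 = 6·13 + 4
13 = 3·4 + 1
4 = 4·1 + 0
The gcd is 1. Working backward:
1 = 13 − 3·4
1 = −3·82 + 19·13
1 = 19·95 − 22·82
So 82·(-22) ≡ 1 (mod 95), and -22 ≡ 73 (mod 95).

73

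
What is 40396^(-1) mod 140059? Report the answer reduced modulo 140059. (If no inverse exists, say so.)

gcd(140059, 40396) by repeated division:
140059 = 3·40396 + 18871
40396 = 2·18871 + 2654
18871 = 7·2654 + 293
2654 = 9·293 + 17
293 = 17·17 + 4
17 = 4·4 + 1
4 = 4·1 + 0
Since gcd(40396, 140059) = 1, back-substitute to write 1 as a combination:
1 = 17 − 4·4
1 = −4·293 + 69·17
1 = 69·2654 − 625·293
1 = −625·18871 + 4444·2654
1 = 4444·40396 − 9513·18871
1 = −9513·140059 + 32983·40396
So 40396·32983 ≡ 1 (mod 140059).

32983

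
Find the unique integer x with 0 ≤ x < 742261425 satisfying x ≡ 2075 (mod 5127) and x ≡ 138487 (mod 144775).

551441687

Write x = 2075 + 5127·k. Then 5127·k ≡ 138487 − 2075 ≡ 136412 (mod 144775).
Need 5127⁻¹ mod 144775. Extended Euclid on (144775, 5127):
144775 = 28*5127 + 1219
5127 = 4*1219 + 251
1219 = 4*251 + 215
251 = 1*215 + 36
215 = 5*36 + 35
36 = 1*35 + 1
35 = 35*1 + 0
Back-substitute:
1 = 36 − 35
1 = −215 + 6·36
1 = 6·251 − 7·215
1 = −7·1219 + 34·251
1 = 34·5127 − 143·1219
1 = −143·144775 + 4038·5127
5127⁻¹ ≡ 4038 (mod 144775), so k ≡ 4038·136412 ≡ 107556 (mod 144775).
x = 2075 + 5127·107556 = 551441687.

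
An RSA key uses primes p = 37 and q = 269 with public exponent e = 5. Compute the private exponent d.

5789

φ(n) = (p−1)(q−1) = 36·268 = 9648.
Need d with 5·d ≡ 1 (mod 9648). Apply the extended Euclidean algorithm:
9648 = 1929*5 + 3
5 = 1*3 + 2
3 = 1*2 + 1
2 = 2*1 + 0
Back-substitute:
1 = 3 − 2
1 = −5 + 2·3
1 = 2·9648 − 3859·5
So 5·(-3859) ≡ 1 (mod 9648), hence d ≡ -3859 ≡ 5789 (mod 9648).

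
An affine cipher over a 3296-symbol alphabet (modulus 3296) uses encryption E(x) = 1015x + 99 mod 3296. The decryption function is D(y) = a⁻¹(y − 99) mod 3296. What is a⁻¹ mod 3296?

Run Euclid on (3296, 1015):
3296 = 3·1015 + 251
1015 = 4·251 + 11
251 = 22·11 + 9
11 = 1·9 + 2
9 = 4·2 + 1
2 = 2·1 + 0
The gcd is 1. Working backward:
1 = 9 − 4·2
1 = −4·11 + 5·9
1 = 5·251 − 114·11
1 = −114·1015 + 461·251
1 = 461·3296 − 1497·1015
Hence 1015⁻¹ ≡ -1497 ≡ 1799 (mod 3296).

1799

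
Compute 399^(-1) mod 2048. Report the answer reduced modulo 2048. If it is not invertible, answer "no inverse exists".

1391

gcd(2048, 399) by repeated division:
2048 = 5*399 + 53
399 = 7*53 + 28
53 = 1*28 + 25
28 = 1*25 + 3
25 = 8*3 + 1
3 = 3*1 + 0
Since gcd(399, 2048) = 1, back-substitute to write 1 as a combination:
1 = 25 − 8·3
1 = −8·28 + 9·25
1 = 9·53 − 17·28
1 = −17·399 + 128·53
1 = 128·2048 − 657·399
So 399·(-657) ≡ 1 (mod 2048), and -657 ≡ 1391 (mod 2048).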